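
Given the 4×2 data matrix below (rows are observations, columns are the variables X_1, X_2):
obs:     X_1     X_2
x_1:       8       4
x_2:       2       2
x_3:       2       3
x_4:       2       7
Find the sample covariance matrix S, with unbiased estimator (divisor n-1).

Step 1 — column means:
  mean(X_1) = (8 + 2 + 2 + 2) / 4 = 14/4 = 3.5
  mean(X_2) = (4 + 2 + 3 + 7) / 4 = 16/4 = 4

Step 2 — sample covariance S[i,j] = (1/(n-1)) · Σ_k (x_{k,i} - mean_i) · (x_{k,j} - mean_j), with n-1 = 3.
  S[X_1,X_1] = ((4.5)·(4.5) + (-1.5)·(-1.5) + (-1.5)·(-1.5) + (-1.5)·(-1.5)) / 3 = 27/3 = 9
  S[X_1,X_2] = ((4.5)·(0) + (-1.5)·(-2) + (-1.5)·(-1) + (-1.5)·(3)) / 3 = 0/3 = 0
  S[X_2,X_2] = ((0)·(0) + (-2)·(-2) + (-1)·(-1) + (3)·(3)) / 3 = 14/3 = 4.6667

S is symmetric (S[j,i] = S[i,j]). Assembling:

S = [[9, 0],
 [0, 4.6667]]


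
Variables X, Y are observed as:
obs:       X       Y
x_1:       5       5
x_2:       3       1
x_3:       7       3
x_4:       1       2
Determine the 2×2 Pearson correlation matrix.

Step 1 — column means:
  mean(X) = (5 + 3 + 7 + 1) / 4 = 16/4 = 4
  mean(Y) = (5 + 1 + 3 + 2) / 4 = 11/4 = 2.75

Step 2 — sample variances and covariances s[i,j] = (1/(n-1)) · Σ_k (x_{k,i} - mean_i) · (x_{k,j} - mean_j), with n-1 = 3:
  s[X,X] = ((1)·(1) + (-1)·(-1) + (3)·(3) + (-3)·(-3)) / 3 = 20/3 = 6.6667
  s[X,Y] = ((1)·(2.25) + (-1)·(-1.75) + (3)·(0.25) + (-3)·(-0.75)) / 3 = 7/3 = 2.3333
  s[Y,Y] = ((2.25)·(2.25) + (-1.75)·(-1.75) + (0.25)·(0.25) + (-0.75)·(-0.75)) / 3 = 8.75/3 = 2.9167
  Sample standard deviations s_i = √(s[i,i]):
  s(X) = √(6.6667) = 2.582
  s(Y) = √(2.9167) = 1.7078

Step 3 — r_{ij} = s_{ij} / (s_i · s_j):
  r[X,X] = 1 (diagonal).
  r[X,Y] = 2.3333 / (2.582 · 1.7078) = 2.3333 / 4.4096 = 0.5292
  r[Y,Y] = 1 (diagonal).

R is symmetric with unit diagonal. Assembling:

R = [[1, 0.5292],
 [0.5292, 1]]


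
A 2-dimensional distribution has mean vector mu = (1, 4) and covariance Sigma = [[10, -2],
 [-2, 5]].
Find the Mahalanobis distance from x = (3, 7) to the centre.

Step 1 — centre the observation: (x - mu) = (2, 3).

Step 2 — invert Sigma. det(Sigma) = 10·5 - (-2)² = 46.
  Sigma^{-1} = (1/det) · [[d, -b], [-b, a]] = [[0.1087, 0.0435],
 [0.0435, 0.2174]].

Step 3 — form the quadratic (x - mu)^T · Sigma^{-1} · (x - mu):
  Sigma^{-1} · (x - mu) = (0.3478, 0.7391).
  (x - mu)^T · [Sigma^{-1} · (x - mu)] = (2)·(0.3478) + (3)·(0.7391) = 2.913.

Step 4 — take square root: d = √(2.913) ≈ 1.7068.

d(x, mu) = √(2.913) ≈ 1.7068


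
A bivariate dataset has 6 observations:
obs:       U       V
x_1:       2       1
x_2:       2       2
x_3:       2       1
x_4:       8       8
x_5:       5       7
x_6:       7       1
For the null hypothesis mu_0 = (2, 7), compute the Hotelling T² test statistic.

Step 1 — sample mean vector:
  mean(U) = (2 + 2 + 2 + 8 + 5 + 7) / 6 = 26/6 = 4.3333
  mean(V) = (1 + 2 + 1 + 8 + 7 + 1) / 6 = 20/6 = 3.3333
  x̄ = (4.3333, 3.3333),  deviation x̄ - mu_0 = (4.3333, 3.3333) - (2, 7) = (2.3333, -3.6667).

Step 2 — sample covariance matrix, S[i,j] = (1/(n-1)) · Σ_k (x_{k,i} - mean_i) · (x_{k,j} - mean_j), divisor n-1 = 5:
  S[U,U] = ((-2.3333)·(-2.3333) + (-2.3333)·(-2.3333) + (-2.3333)·(-2.3333) + (3.6667)·(3.6667) + (0.6667)·(0.6667) + (2.6667)·(2.6667)) / 5 = 37.3333/5 = 7.4667
  S[U,V] = ((-2.3333)·(-2.3333) + (-2.3333)·(-1.3333) + (-2.3333)·(-2.3333) + (3.6667)·(4.6667) + (0.6667)·(3.6667) + (2.6667)·(-2.3333)) / 5 = 27.3333/5 = 5.4667
  S[V,V] = ((-2.3333)·(-2.3333) + (-1.3333)·(-1.3333) + (-2.3333)·(-2.3333) + (4.6667)·(4.6667) + (3.6667)·(3.6667) + (-2.3333)·(-2.3333)) / 5 = 53.3333/5 = 10.6667
  S = [[7.4667, 5.4667],
 [5.4667, 10.6667]].

Step 3 — invert S. det(S) = 7.4667·10.6667 - (5.4667)² = 49.76.
  S^{-1} = (1/det) · [[d, -b], [-b, a]] = [[0.2144, -0.1099],
 [-0.1099, 0.1501]].

Step 4 — quadratic form (x̄ - mu_0)^T · S^{-1} · (x̄ - mu_0):
  S^{-1} · (x̄ - mu_0) = (0.903, -0.8065),
  (x̄ - mu_0)^T · [...] = (2.3333)·(0.903) + (-3.6667)·(-0.8065) = 5.0643.

Step 5 — scale by n: T² = 6 · 5.0643 = 30.3859.

T² ≈ 30.3859


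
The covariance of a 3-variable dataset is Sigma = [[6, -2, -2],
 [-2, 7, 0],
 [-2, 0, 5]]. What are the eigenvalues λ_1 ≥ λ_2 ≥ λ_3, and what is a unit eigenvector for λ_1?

Step 1 — characteristic polynomial p(λ) = det(λI - Sigma) = λ³ - tr·λ² + c_1·λ - det, where tr = trace, c_1 = sum of the principal 2×2 minors, det = det(Sigma):
  tr = 6 + 7 + 5 = 18,
  c_1 = (6·7 - (-2)²) + (6·5 - (-2)²) + (7·5 - (0)²) = 38 + 26 + 35 = 99,
  det = 6·(7·5 - (0)²) - (-2)·((-2)·5 - (0)·(-2)) + (-2)·((-2)·(0) - 7·(-2)) = 6·(35) - (-2)·(-10) + (-2)·(14) = 162.
  So p(λ) = λ³ - 18λ² + 99λ - 162.
Step 2 — look for an integer root (rational root theorem: any rational root is an integer divisor of 162). Testing λ = 3:
  p(3) = 27 - 162 + 297 - 162 = 0  ✓
  Dividing out (λ - 3): p(λ) = (λ - 3)(λ² - 15λ + 54).
Step 3 — remaining eigenvalues from the quadratic λ² - 15λ + 54 = 0:
  Δ = 15² - 4·54 = 225 - 216 = 9,  λ = (15 ± √9)/2 = (15 ± 3)/2 = 9 or 6.
  Sorted: λ_1 = 9,  λ_2 = 6,  λ_3 = 3  (check: sum = 18 = tr ✓).

Step 4 — unit eigenvector for λ_1 = 9: v spans the null space of (Sigma - λ_1 I), whose rows are
  r_1 = (-3, -2, -2),  r_2 = (-2, -2, 0),  r_3 = (-2, 0, -4).
  v is orthogonal to every row, so take v ∝ r_1 × r_2 = ((-2)·(0) - (-2)·(-2), (-2)·(-2) - (-3)·(0), (-3)·(-2) - (-2)·(-2)) = (-4, 4, 2).
  Rescale (divide by 2; multiply by -1 so the first nonzero entry is positive): u = (2, -2, -1).
  ||u|| = √((2)² + (-2)² + (-1)²) = √(9) = 3,  v_1 = u/||u|| ≈ (0.6667, -0.6667, -0.3333) (||v_1|| = 1).

λ_1 = 9,  λ_2 = 6,  λ_3 = 3;  v_1 ≈ (0.6667, -0.6667, -0.3333)


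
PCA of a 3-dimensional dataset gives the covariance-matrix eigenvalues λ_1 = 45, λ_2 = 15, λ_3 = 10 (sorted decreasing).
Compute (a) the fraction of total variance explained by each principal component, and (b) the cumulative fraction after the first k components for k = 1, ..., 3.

Step 1 — total variance = trace(Sigma) = Σ λ_i = 45 + 15 + 10 = 70.

Step 2 — fraction explained by component i = λ_i / Σ λ:
  PC1: 45/70 = 0.6429
  PC2: 15/70 = 0.2143
  PC3: 10/70 = 0.1429

Step 3 — cumulative fraction after k components = (λ_1 + ... + λ_k) / Σ λ:
  k = 1: 45/70 = 0.6429
  k = 2: (45 + 15)/70 = 60/70 = 0.8571
  k = 3: (45 + 15 + 10)/70 = 70/70 = 1

Summary (fraction, with percent):

explained: PC1 0.6429 (64.29%), PC2 0.2143 (21.43%), PC3 0.1429 (14.29%);  cumulative: 0.6429, 0.8571, 1


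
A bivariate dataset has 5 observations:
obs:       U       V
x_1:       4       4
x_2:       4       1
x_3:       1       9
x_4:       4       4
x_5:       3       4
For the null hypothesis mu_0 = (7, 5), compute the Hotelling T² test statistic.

Step 1 — sample mean vector:
  mean(U) = (4 + 4 + 1 + 4 + 3) / 5 = 16/5 = 3.2
  mean(V) = (4 + 1 + 9 + 4 + 4) / 5 = 22/5 = 4.4
  x̄ = (3.2, 4.4),  deviation x̄ - mu_0 = (3.2, 4.4) - (7, 5) = (-3.8, -0.6).

Step 2 — sample covariance matrix, S[i,j] = (1/(n-1)) · Σ_k (x_{k,i} - mean_i) · (x_{k,j} - mean_j), divisor n-1 = 4:
  S[U,U] = ((0.8)·(0.8) + (0.8)·(0.8) + (-2.2)·(-2.2) + (0.8)·(0.8) + (-0.2)·(-0.2)) / 4 = 6.8/4 = 1.7
  S[U,V] = ((0.8)·(-0.4) + (0.8)·(-3.4) + (-2.2)·(4.6) + (0.8)·(-0.4) + (-0.2)·(-0.4)) / 4 = -13.4/4 = -3.35
  S[V,V] = ((-0.4)·(-0.4) + (-3.4)·(-3.4) + (4.6)·(4.6) + (-0.4)·(-0.4) + (-0.4)·(-0.4)) / 4 = 33.2/4 = 8.3
  S = [[1.7, -3.35],
 [-3.35, 8.3]].

Step 3 — invert S. det(S) = 1.7·8.3 - (-3.35)² = 2.8875.
  S^{-1} = (1/det) · [[d, -b], [-b, a]] = [[2.8745, 1.1602],
 [1.1602, 0.5887]].

Step 4 — quadratic form (x̄ - mu_0)^T · S^{-1} · (x̄ - mu_0):
  S^{-1} · (x̄ - mu_0) = (-11.619, -4.7619),
  (x̄ - mu_0)^T · [...] = (-3.8)·(-11.619) + (-0.6)·(-4.7619) = 47.0095.

Step 5 — scale by n: T² = 5 · 47.0095 = 235.0476.

T² ≈ 235.0476


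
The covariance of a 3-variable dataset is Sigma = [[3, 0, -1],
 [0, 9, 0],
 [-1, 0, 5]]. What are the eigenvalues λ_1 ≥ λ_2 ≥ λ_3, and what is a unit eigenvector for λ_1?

Step 1 — characteristic polynomial p(λ) = det(λI - Sigma) = λ³ - tr·λ² + c_1·λ - det, where tr = trace, c_1 = sum of the principal 2×2 minors, det = det(Sigma):
  tr = 3 + 9 + 5 = 17,
  c_1 = (3·9 - (0)²) + (3·5 - (-1)²) + (9·5 - (0)²) = 27 + 14 + 45 = 86,
  det = 3·(9·5 - (0)²) - (0)·((0)·5 - (0)·(-1)) + (-1)·((0)·(0) - 9·(-1)) = 3·(45) - (0)·(0) + (-1)·(9) = 126.
  So p(λ) = λ³ - 17λ² + 86λ - 126.
Step 2 — look for an integer root (rational root theorem: any rational root is an integer divisor of 126). Testing λ = 9:
  p(9) = 729 - 1377 + 774 - 126 = 0  ✓
  Dividing out (λ - 9): p(λ) = (λ - 9)(λ² - 8λ + 14).
Step 3 — remaining eigenvalues from the quadratic λ² - 8λ + 14 = 0:
  Δ = 8² - 4·14 = 64 - 56 = 8,  λ = (8 ± √8)/2 = (8 ± 2.8284)/2 ≈ 5.4142 or 2.5858.
  Sorted: λ_1 = 9,  λ_2 = 5.4142,  λ_3 = 2.5858  (check: sum = 17 = tr ✓).

Step 4 — unit eigenvector for λ_1 = 9: v spans the null space of (Sigma - λ_1 I), whose rows are
  r_1 = (-6, 0, -1),  r_2 = (0, 0, 0),  r_3 = (-1, 0, -4).
  v is orthogonal to every row, so take v ∝ r_1 × r_3 = ((0)·(-4) - (-1)·(0), (-1)·(-1) - (-6)·(-4), (-6)·(0) - (0)·(-1)) = (0, -23, 0).
  Rescale (divide by 23; multiply by -1 so the first nonzero entry is positive): u = (0, 1, 0).
  ||u|| = √((0)² + (1)² + (0)²) = √(1) = 1,  v_1 = u/||u|| ≈ (0, 1, 0) (||v_1|| = 1).

λ_1 = 9,  λ_2 = 5.4142,  λ_3 = 2.5858;  v_1 ≈ (0, 1, 0)


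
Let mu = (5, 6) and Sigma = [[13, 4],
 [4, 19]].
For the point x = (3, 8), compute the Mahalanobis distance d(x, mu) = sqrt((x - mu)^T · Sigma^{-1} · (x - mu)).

Step 1 — centre the observation: (x - mu) = (-2, 2).

Step 2 — invert Sigma. det(Sigma) = 13·19 - (4)² = 231.
  Sigma^{-1} = (1/det) · [[d, -b], [-b, a]] = [[0.0823, -0.0173],
 [-0.0173, 0.0563]].

Step 3 — form the quadratic (x - mu)^T · Sigma^{-1} · (x - mu):
  Sigma^{-1} · (x - mu) = (-0.1991, 0.1472).
  (x - mu)^T · [Sigma^{-1} · (x - mu)] = (-2)·(-0.1991) + (2)·(0.1472) = 0.6926.

Step 4 — take square root: d = √(0.6926) ≈ 0.8323.

d(x, mu) = √(0.6926) ≈ 0.8323


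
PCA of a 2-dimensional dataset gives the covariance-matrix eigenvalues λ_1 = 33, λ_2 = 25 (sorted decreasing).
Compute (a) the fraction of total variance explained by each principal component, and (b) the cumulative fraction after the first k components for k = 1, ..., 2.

Step 1 — total variance = trace(Sigma) = Σ λ_i = 33 + 25 = 58.

Step 2 — fraction explained by component i = λ_i / Σ λ:
  PC1: 33/58 = 0.569
  PC2: 25/58 = 0.431

Step 3 — cumulative fraction after k components = (λ_1 + ... + λ_k) / Σ λ:
  k = 1: 33/58 = 0.569
  k = 2: (33 + 25)/58 = 58/58 = 1

Summary (fraction, with percent):

explained: PC1 0.569 (56.9%), PC2 0.431 (43.1%);  cumulative: 0.569, 1


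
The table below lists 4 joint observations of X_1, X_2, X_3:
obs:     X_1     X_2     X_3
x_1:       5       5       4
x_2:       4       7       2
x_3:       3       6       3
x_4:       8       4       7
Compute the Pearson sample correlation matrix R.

Step 1 — column means:
  mean(X_1) = (5 + 4 + 3 + 8) / 4 = 20/4 = 5
  mean(X_2) = (5 + 7 + 6 + 4) / 4 = 22/4 = 5.5
  mean(X_3) = (4 + 2 + 3 + 7) / 4 = 16/4 = 4

Step 2 — sample variances and covariances s[i,j] = (1/(n-1)) · Σ_k (x_{k,i} - mean_i) · (x_{k,j} - mean_j), with n-1 = 3:
  s[X_1,X_1] = ((0)·(0) + (-1)·(-1) + (-2)·(-2) + (3)·(3)) / 3 = 14/3 = 4.6667
  s[X_1,X_2] = ((0)·(-0.5) + (-1)·(1.5) + (-2)·(0.5) + (3)·(-1.5)) / 3 = -7/3 = -2.3333
  s[X_1,X_3] = ((0)·(0) + (-1)·(-2) + (-2)·(-1) + (3)·(3)) / 3 = 13/3 = 4.3333
  s[X_2,X_2] = ((-0.5)·(-0.5) + (1.5)·(1.5) + (0.5)·(0.5) + (-1.5)·(-1.5)) / 3 = 5/3 = 1.6667
  s[X_2,X_3] = ((-0.5)·(0) + (1.5)·(-2) + (0.5)·(-1) + (-1.5)·(3)) / 3 = -8/3 = -2.6667
  s[X_3,X_3] = ((0)·(0) + (-2)·(-2) + (-1)·(-1) + (3)·(3)) / 3 = 14/3 = 4.6667
  Sample standard deviations s_i = √(s[i,i]):
  s(X_1) = √(4.6667) = 2.1602
  s(X_2) = √(1.6667) = 1.291
  s(X_3) = √(4.6667) = 2.1602

Step 3 — r_{ij} = s_{ij} / (s_i · s_j):
  r[X_1,X_1] = 1 (diagonal).
  r[X_1,X_2] = -2.3333 / (2.1602 · 1.291) = -2.3333 / 2.7889 = -0.8367
  r[X_1,X_3] = 4.3333 / (2.1602 · 2.1602) = 4.3333 / 4.6667 = 0.9286
  r[X_2,X_2] = 1 (diagonal).
  r[X_2,X_3] = -2.6667 / (1.291 · 2.1602) = -2.6667 / 2.7889 = -0.9562
  r[X_3,X_3] = 1 (diagonal).

R is symmetric with unit diagonal. Assembling:

R = [[1, -0.8367, 0.9286],
 [-0.8367, 1, -0.9562],
 [0.9286, -0.9562, 1]]


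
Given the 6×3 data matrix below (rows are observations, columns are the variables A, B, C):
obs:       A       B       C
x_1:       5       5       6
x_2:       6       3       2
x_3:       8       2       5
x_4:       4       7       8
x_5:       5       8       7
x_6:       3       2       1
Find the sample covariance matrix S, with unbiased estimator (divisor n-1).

Step 1 — column means:
  mean(A) = (5 + 6 + 8 + 4 + 5 + 3) / 6 = 31/6 = 5.1667
  mean(B) = (5 + 3 + 2 + 7 + 8 + 2) / 6 = 27/6 = 4.5
  mean(C) = (6 + 2 + 5 + 8 + 7 + 1) / 6 = 29/6 = 4.8333

Step 2 — sample covariance S[i,j] = (1/(n-1)) · Σ_k (x_{k,i} - mean_i) · (x_{k,j} - mean_j), with n-1 = 5.
  S[A,A] = ((-0.1667)·(-0.1667) + (0.8333)·(0.8333) + (2.8333)·(2.8333) + (-1.1667)·(-1.1667) + (-0.1667)·(-0.1667) + (-2.1667)·(-2.1667)) / 5 = 14.8333/5 = 2.9667
  S[A,B] = ((-0.1667)·(0.5) + (0.8333)·(-1.5) + (2.8333)·(-2.5) + (-1.1667)·(2.5) + (-0.1667)·(3.5) + (-2.1667)·(-2.5)) / 5 = -6.5/5 = -1.3
  S[A,C] = ((-0.1667)·(1.1667) + (0.8333)·(-2.8333) + (2.8333)·(0.1667) + (-1.1667)·(3.1667) + (-0.1667)·(2.1667) + (-2.1667)·(-3.8333)) / 5 = 2.1667/5 = 0.4333
  S[B,B] = ((0.5)·(0.5) + (-1.5)·(-1.5) + (-2.5)·(-2.5) + (2.5)·(2.5) + (3.5)·(3.5) + (-2.5)·(-2.5)) / 5 = 33.5/5 = 6.7
  S[B,C] = ((0.5)·(1.1667) + (-1.5)·(-2.8333) + (-2.5)·(0.1667) + (2.5)·(3.1667) + (3.5)·(2.1667) + (-2.5)·(-3.8333)) / 5 = 29.5/5 = 5.9
  S[C,C] = ((1.1667)·(1.1667) + (-2.8333)·(-2.8333) + (0.1667)·(0.1667) + (3.1667)·(3.1667) + (2.1667)·(2.1667) + (-3.8333)·(-3.8333)) / 5 = 38.8333/5 = 7.7667

S is symmetric (S[j,i] = S[i,j]). Assembling:

S = [[2.9667, -1.3, 0.4333],
 [-1.3, 6.7, 5.9],
 [0.4333, 5.9, 7.7667]]


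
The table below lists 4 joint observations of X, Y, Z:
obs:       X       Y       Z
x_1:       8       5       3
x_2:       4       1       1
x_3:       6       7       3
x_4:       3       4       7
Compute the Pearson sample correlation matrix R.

Step 1 — column means:
  mean(X) = (8 + 4 + 6 + 3) / 4 = 21/4 = 5.25
  mean(Y) = (5 + 1 + 7 + 4) / 4 = 17/4 = 4.25
  mean(Z) = (3 + 1 + 3 + 7) / 4 = 14/4 = 3.5

Step 2 — sample variances and covariances s[i,j] = (1/(n-1)) · Σ_k (x_{k,i} - mean_i) · (x_{k,j} - mean_j), with n-1 = 3:
  s[X,X] = ((2.75)·(2.75) + (-1.25)·(-1.25) + (0.75)·(0.75) + (-2.25)·(-2.25)) / 3 = 14.75/3 = 4.9167
  s[X,Y] = ((2.75)·(0.75) + (-1.25)·(-3.25) + (0.75)·(2.75) + (-2.25)·(-0.25)) / 3 = 8.75/3 = 2.9167
  s[X,Z] = ((2.75)·(-0.5) + (-1.25)·(-2.5) + (0.75)·(-0.5) + (-2.25)·(3.5)) / 3 = -6.5/3 = -2.1667
  s[Y,Y] = ((0.75)·(0.75) + (-3.25)·(-3.25) + (2.75)·(2.75) + (-0.25)·(-0.25)) / 3 = 18.75/3 = 6.25
  s[Y,Z] = ((0.75)·(-0.5) + (-3.25)·(-2.5) + (2.75)·(-0.5) + (-0.25)·(3.5)) / 3 = 5.5/3 = 1.8333
  s[Z,Z] = ((-0.5)·(-0.5) + (-2.5)·(-2.5) + (-0.5)·(-0.5) + (3.5)·(3.5)) / 3 = 19/3 = 6.3333
  Sample standard deviations s_i = √(s[i,i]):
  s(X) = √(4.9167) = 2.2174
  s(Y) = √(6.25) = 2.5
  s(Z) = √(6.3333) = 2.5166

Step 3 — r_{ij} = s_{ij} / (s_i · s_j):
  r[X,X] = 1 (diagonal).
  r[X,Y] = 2.9167 / (2.2174 · 2.5) = 2.9167 / 5.5434 = 0.5262
  r[X,Z] = -2.1667 / (2.2174 · 2.5166) = -2.1667 / 5.5802 = -0.3883
  r[Y,Y] = 1 (diagonal).
  r[Y,Z] = 1.8333 / (2.5 · 2.5166) = 1.8333 / 6.2915 = 0.2914
  r[Z,Z] = 1 (diagonal).

R is symmetric with unit diagonal. Assembling:

R = [[1, 0.5262, -0.3883],
 [0.5262, 1, 0.2914],
 [-0.3883, 0.2914, 1]]


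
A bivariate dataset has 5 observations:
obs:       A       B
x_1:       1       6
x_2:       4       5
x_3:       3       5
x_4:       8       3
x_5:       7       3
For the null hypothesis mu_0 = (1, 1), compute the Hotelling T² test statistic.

Step 1 — sample mean vector:
  mean(A) = (1 + 4 + 3 + 8 + 7) / 5 = 23/5 = 4.6
  mean(B) = (6 + 5 + 5 + 3 + 3) / 5 = 22/5 = 4.4
  x̄ = (4.6, 4.4),  deviation x̄ - mu_0 = (4.6, 4.4) - (1, 1) = (3.6, 3.4).

Step 2 — sample covariance matrix, S[i,j] = (1/(n-1)) · Σ_k (x_{k,i} - mean_i) · (x_{k,j} - mean_j), divisor n-1 = 4:
  S[A,A] = ((-3.6)·(-3.6) + (-0.6)·(-0.6) + (-1.6)·(-1.6) + (3.4)·(3.4) + (2.4)·(2.4)) / 4 = 33.2/4 = 8.3
  S[A,B] = ((-3.6)·(1.6) + (-0.6)·(0.6) + (-1.6)·(0.6) + (3.4)·(-1.4) + (2.4)·(-1.4)) / 4 = -15.2/4 = -3.8
  S[B,B] = ((1.6)·(1.6) + (0.6)·(0.6) + (0.6)·(0.6) + (-1.4)·(-1.4) + (-1.4)·(-1.4)) / 4 = 7.2/4 = 1.8
  S = [[8.3, -3.8],
 [-3.8, 1.8]].

Step 3 — invert S. det(S) = 8.3·1.8 - (-3.8)² = 0.5.
  S^{-1} = (1/det) · [[d, -b], [-b, a]] = [[3.6, 7.6],
 [7.6, 16.6]].

Step 4 — quadratic form (x̄ - mu_0)^T · S^{-1} · (x̄ - mu_0):
  S^{-1} · (x̄ - mu_0) = (38.8, 83.8),
  (x̄ - mu_0)^T · [...] = (3.6)·(38.8) + (3.4)·(83.8) = 424.6.

Step 5 — scale by n: T² = 5 · 424.6 = 2123.

T² ≈ 2123


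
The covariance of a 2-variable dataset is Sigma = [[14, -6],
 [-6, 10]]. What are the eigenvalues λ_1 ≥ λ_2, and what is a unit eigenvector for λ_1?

Step 1 — characteristic polynomial of 2×2 Sigma:
  det(Sigma - λI) = λ² - trace · λ + det = 0.
  trace = 14 + 10 = 24, det = 14·10 - (-6)² = 104.
Step 2 — discriminant:
  Δ = trace² - 4·det = 576 - 416 = 160.
Step 3 — eigenvalues:
  λ = (trace ± √Δ)/2 = (24 ± 12.6491)/2,
  λ_1 = 18.3246,  λ_2 = 5.6754.

Step 4 — unit eigenvector for λ_1: solve (Sigma - λ_1 I)v = 0. First row:
  (14 - 18.3246)·v_x + (-6)·v_y = 0, i.e. (-4.3246)·v_x + (-6)·v_y = 0,
  so v ∝ (b, λ_1 - a) = (-6, 4.3246); multiply by -1 so the first entry is positive: u = (6, -4.3246).
  ||u|| = √((6)² + (-4.3246)²) = √(54.7018) ≈ 7.3961,
  v_1 = u/||u|| ≈ (0.8112, -0.5847) (||v_1|| = 1).

λ_1 = 18.3246,  λ_2 = 5.6754;  v_1 ≈ (0.8112, -0.5847)


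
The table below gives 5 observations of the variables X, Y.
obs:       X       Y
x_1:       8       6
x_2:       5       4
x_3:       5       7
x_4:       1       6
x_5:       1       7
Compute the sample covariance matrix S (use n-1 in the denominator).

Step 1 — column means:
  mean(X) = (8 + 5 + 5 + 1 + 1) / 5 = 20/5 = 4
  mean(Y) = (6 + 4 + 7 + 6 + 7) / 5 = 30/5 = 6

Step 2 — sample covariance S[i,j] = (1/(n-1)) · Σ_k (x_{k,i} - mean_i) · (x_{k,j} - mean_j), with n-1 = 4.
  S[X,X] = ((4)·(4) + (1)·(1) + (1)·(1) + (-3)·(-3) + (-3)·(-3)) / 4 = 36/4 = 9
  S[X,Y] = ((4)·(0) + (1)·(-2) + (1)·(1) + (-3)·(0) + (-3)·(1)) / 4 = -4/4 = -1
  S[Y,Y] = ((0)·(0) + (-2)·(-2) + (1)·(1) + (0)·(0) + (1)·(1)) / 4 = 6/4 = 1.5

S is symmetric (S[j,i] = S[i,j]). Assembling:

S = [[9, -1],
 [-1, 1.5]]


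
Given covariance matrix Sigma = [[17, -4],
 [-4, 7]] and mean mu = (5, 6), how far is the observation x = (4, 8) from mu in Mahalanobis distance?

Step 1 — centre the observation: (x - mu) = (-1, 2).

Step 2 — invert Sigma. det(Sigma) = 17·7 - (-4)² = 103.
  Sigma^{-1} = (1/det) · [[d, -b], [-b, a]] = [[0.068, 0.0388],
 [0.0388, 0.165]].

Step 3 — form the quadratic (x - mu)^T · Sigma^{-1} · (x - mu):
  Sigma^{-1} · (x - mu) = (0.0097, 0.2913).
  (x - mu)^T · [Sigma^{-1} · (x - mu)] = (-1)·(0.0097) + (2)·(0.2913) = 0.5728.

Step 4 — take square root: d = √(0.5728) ≈ 0.7568.

d(x, mu) = √(0.5728) ≈ 0.7568


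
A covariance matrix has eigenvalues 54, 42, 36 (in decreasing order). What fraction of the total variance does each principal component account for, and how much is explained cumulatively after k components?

Step 1 — total variance = trace(Sigma) = Σ λ_i = 54 + 42 + 36 = 132.

Step 2 — fraction explained by component i = λ_i / Σ λ:
  PC1: 54/132 = 0.4091
  PC2: 42/132 = 0.3182
  PC3: 36/132 = 0.2727

Step 3 — cumulative fraction after k components = (λ_1 + ... + λ_k) / Σ λ:
  k = 1: 54/132 = 0.4091
  k = 2: (54 + 42)/132 = 96/132 = 0.7273
  k = 3: (54 + 42 + 36)/132 = 132/132 = 1

Summary (fraction, with percent):

explained: PC1 0.4091 (40.91%), PC2 0.3182 (31.82%), PC3 0.2727 (27.27%);  cumulative: 0.4091, 0.7273, 1


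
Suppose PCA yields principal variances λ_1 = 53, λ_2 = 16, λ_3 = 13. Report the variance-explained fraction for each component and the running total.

Step 1 — total variance = trace(Sigma) = Σ λ_i = 53 + 16 + 13 = 82.

Step 2 — fraction explained by component i = λ_i / Σ λ:
  PC1: 53/82 = 0.6463
  PC2: 16/82 = 0.1951
  PC3: 13/82 = 0.1585

Step 3 — cumulative fraction after k components = (λ_1 + ... + λ_k) / Σ λ:
  k = 1: 53/82 = 0.6463
  k = 2: (53 + 16)/82 = 69/82 = 0.8415
  k = 3: (53 + 16 + 13)/82 = 82/82 = 1

Summary (fraction, with percent):

explained: PC1 0.6463 (64.63%), PC2 0.1951 (19.51%), PC3 0.1585 (15.85%);  cumulative: 0.6463, 0.8415, 1


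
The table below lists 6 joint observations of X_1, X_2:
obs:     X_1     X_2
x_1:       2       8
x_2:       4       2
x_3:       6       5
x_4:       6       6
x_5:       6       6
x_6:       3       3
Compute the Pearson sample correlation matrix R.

Step 1 — column means:
  mean(X_1) = (2 + 4 + 6 + 6 + 6 + 3) / 6 = 27/6 = 4.5
  mean(X_2) = (8 + 2 + 5 + 6 + 6 + 3) / 6 = 30/6 = 5

Step 2 — sample variances and covariances s[i,j] = (1/(n-1)) · Σ_k (x_{k,i} - mean_i) · (x_{k,j} - mean_j), with n-1 = 5:
  s[X_1,X_1] = ((-2.5)·(-2.5) + (-0.5)·(-0.5) + (1.5)·(1.5) + (1.5)·(1.5) + (1.5)·(1.5) + (-1.5)·(-1.5)) / 5 = 15.5/5 = 3.1
  s[X_1,X_2] = ((-2.5)·(3) + (-0.5)·(-3) + (1.5)·(0) + (1.5)·(1) + (1.5)·(1) + (-1.5)·(-2)) / 5 = 0/5 = 0
  s[X_2,X_2] = ((3)·(3) + (-3)·(-3) + (0)·(0) + (1)·(1) + (1)·(1) + (-2)·(-2)) / 5 = 24/5 = 4.8
  Sample standard deviations s_i = √(s[i,i]):
  s(X_1) = √(3.1) = 1.7607
  s(X_2) = √(4.8) = 2.1909

Step 3 — r_{ij} = s_{ij} / (s_i · s_j):
  r[X_1,X_1] = 1 (diagonal).
  r[X_1,X_2] = 0 / (1.7607 · 2.1909) = 0 / 3.8575 = 0
  r[X_2,X_2] = 1 (diagonal).

R is symmetric with unit diagonal. Assembling:

R = [[1, 0],
 [0, 1]]


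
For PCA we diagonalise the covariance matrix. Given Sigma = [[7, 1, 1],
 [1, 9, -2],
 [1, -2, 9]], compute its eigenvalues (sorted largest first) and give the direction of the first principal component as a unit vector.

Step 1 — characteristic polynomial p(λ) = det(λI - Sigma) = λ³ - tr·λ² + c_1·λ - det, where tr = trace, c_1 = sum of the principal 2×2 minors, det = det(Sigma):
  tr = 7 + 9 + 9 = 25,
  c_1 = (7·9 - (1)²) + (7·9 - (1)²) + (9·9 - (-2)²) = 62 + 62 + 77 = 201,
  det = 7·(9·9 - (-2)²) - (1)·((1)·9 - (-2)·(1)) + (1)·((1)·(-2) - 9·(1)) = 7·(77) - (1)·(11) + (1)·(-11) = 517.
  So p(λ) = λ³ - 25λ² + 201λ - 517.
Step 2 — look for an integer root (rational root theorem: any rational root is an integer divisor of 517). Testing λ = 11:
  p(11) = 1331 - 3025 + 2211 - 517 = 0  ✓
  Dividing out (λ - 11): p(λ) = (λ - 11)(λ² - 14λ + 47).
Step 3 — remaining eigenvalues from the quadratic λ² - 14λ + 47 = 0:
  Δ = 14² - 4·47 = 196 - 188 = 8,  λ = (14 ± √8)/2 = (14 ± 2.8284)/2 ≈ 8.4142 or 5.5858.
  Sorted: λ_1 = 11,  λ_2 = 8.4142,  λ_3 = 5.5858  (check: sum = 25 = tr ✓).

Step 4 — unit eigenvector for λ_1 = 11: v spans the null space of (Sigma - λ_1 I), whose rows are
  r_1 = (-4, 1, 1),  r_2 = (1, -2, -2),  r_3 = (1, -2, -2).
  v is orthogonal to every row, so take v ∝ r_1 × r_2 = ((1)·(-2) - (1)·(-2), (1)·(1) - (-4)·(-2), (-4)·(-2) - (1)·(1)) = (0, -7, 7).
  Rescale (divide by 7; multiply by -1 so the first nonzero entry is positive): u = (0, 1, -1).
  ||u|| = √((0)² + (1)² + (-1)²) = √(2) ≈ 1.4142,  v_1 = u/||u|| ≈ (0, 0.7071, -0.7071) (||v_1|| = 1).

λ_1 = 11,  λ_2 = 8.4142,  λ_3 = 5.5858;  v_1 ≈ (0, 0.7071, -0.7071)


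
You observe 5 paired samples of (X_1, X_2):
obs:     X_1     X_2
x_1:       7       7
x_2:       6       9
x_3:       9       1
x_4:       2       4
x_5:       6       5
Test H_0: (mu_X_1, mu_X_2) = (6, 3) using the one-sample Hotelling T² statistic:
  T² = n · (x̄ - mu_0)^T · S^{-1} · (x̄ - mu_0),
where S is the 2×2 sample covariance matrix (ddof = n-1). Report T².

Step 1 — sample mean vector:
  mean(X_1) = (7 + 6 + 9 + 2 + 6) / 5 = 30/5 = 6
  mean(X_2) = (7 + 9 + 1 + 4 + 5) / 5 = 26/5 = 5.2
  x̄ = (6, 5.2),  deviation x̄ - mu_0 = (6, 5.2) - (6, 3) = (0, 2.2).

Step 2 — sample covariance matrix, S[i,j] = (1/(n-1)) · Σ_k (x_{k,i} - mean_i) · (x_{k,j} - mean_j), divisor n-1 = 4:
  S[X_1,X_1] = ((1)·(1) + (0)·(0) + (3)·(3) + (-4)·(-4) + (0)·(0)) / 4 = 26/4 = 6.5
  S[X_1,X_2] = ((1)·(1.8) + (0)·(3.8) + (3)·(-4.2) + (-4)·(-1.2) + (0)·(-0.2)) / 4 = -6/4 = -1.5
  S[X_2,X_2] = ((1.8)·(1.8) + (3.8)·(3.8) + (-4.2)·(-4.2) + (-1.2)·(-1.2) + (-0.2)·(-0.2)) / 4 = 36.8/4 = 9.2
  S = [[6.5, -1.5],
 [-1.5, 9.2]].

Step 3 — invert S. det(S) = 6.5·9.2 - (-1.5)² = 57.55.
  S^{-1} = (1/det) · [[d, -b], [-b, a]] = [[0.1599, 0.0261],
 [0.0261, 0.1129]].

Step 4 — quadratic form (x̄ - mu_0)^T · S^{-1} · (x̄ - mu_0):
  S^{-1} · (x̄ - mu_0) = (0.0573, 0.2485),
  (x̄ - mu_0)^T · [...] = (0)·(0.0573) + (2.2)·(0.2485) = 0.5467.

Step 5 — scale by n: T² = 5 · 0.5467 = 2.7333.

T² ≈ 2.7333


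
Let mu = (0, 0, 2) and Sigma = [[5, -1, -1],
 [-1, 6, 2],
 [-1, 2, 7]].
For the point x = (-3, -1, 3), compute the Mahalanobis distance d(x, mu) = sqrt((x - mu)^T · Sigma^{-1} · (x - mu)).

Step 1 — centre the observation: (x - mu) = (-3, -1, 1).

Step 2 — invert Sigma (cofactor / det for 3×3, or solve directly):
  Sigma^{-1} = [[0.2099, 0.0276, 0.0221],
 [0.0276, 0.1878, -0.0497],
 [0.0221, -0.0497, 0.1602]].

Step 3 — form the quadratic (x - mu)^T · Sigma^{-1} · (x - mu):
  Sigma^{-1} · (x - mu) = (-0.6354, -0.3204, 0.1436).
  (x - mu)^T · [Sigma^{-1} · (x - mu)] = (-3)·(-0.6354) + (-1)·(-0.3204) + (1)·(0.1436) = 2.3702.

Step 4 — take square root: d = √(2.3702) ≈ 1.5395.

d(x, mu) = √(2.3702) ≈ 1.5395


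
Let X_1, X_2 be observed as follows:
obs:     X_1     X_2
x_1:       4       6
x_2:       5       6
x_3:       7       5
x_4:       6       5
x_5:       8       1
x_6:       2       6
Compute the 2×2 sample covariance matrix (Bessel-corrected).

Step 1 — column means:
  mean(X_1) = (4 + 5 + 7 + 6 + 8 + 2) / 6 = 32/6 = 5.3333
  mean(X_2) = (6 + 6 + 5 + 5 + 1 + 6) / 6 = 29/6 = 4.8333

Step 2 — sample covariance S[i,j] = (1/(n-1)) · Σ_k (x_{k,i} - mean_i) · (x_{k,j} - mean_j), with n-1 = 5.
  S[X_1,X_1] = ((-1.3333)·(-1.3333) + (-0.3333)·(-0.3333) + (1.6667)·(1.6667) + (0.6667)·(0.6667) + (2.6667)·(2.6667) + (-3.3333)·(-3.3333)) / 5 = 23.3333/5 = 4.6667
  S[X_1,X_2] = ((-1.3333)·(1.1667) + (-0.3333)·(1.1667) + (1.6667)·(0.1667) + (0.6667)·(0.1667) + (2.6667)·(-3.8333) + (-3.3333)·(1.1667)) / 5 = -15.6667/5 = -3.1333
  S[X_2,X_2] = ((1.1667)·(1.1667) + (1.1667)·(1.1667) + (0.1667)·(0.1667) + (0.1667)·(0.1667) + (-3.8333)·(-3.8333) + (1.1667)·(1.1667)) / 5 = 18.8333/5 = 3.7667

S is symmetric (S[j,i] = S[i,j]). Assembling:

S = [[4.6667, -3.1333],
 [-3.1333, 3.7667]]


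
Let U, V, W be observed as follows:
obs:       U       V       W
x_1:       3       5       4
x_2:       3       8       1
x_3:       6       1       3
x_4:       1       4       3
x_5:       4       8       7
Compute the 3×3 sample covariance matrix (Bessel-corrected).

Step 1 — column means:
  mean(U) = (3 + 3 + 6 + 1 + 4) / 5 = 17/5 = 3.4
  mean(V) = (5 + 8 + 1 + 4 + 8) / 5 = 26/5 = 5.2
  mean(W) = (4 + 1 + 3 + 3 + 7) / 5 = 18/5 = 3.6

Step 2 — sample covariance S[i,j] = (1/(n-1)) · Σ_k (x_{k,i} - mean_i) · (x_{k,j} - mean_j), with n-1 = 4.
  S[U,U] = ((-0.4)·(-0.4) + (-0.4)·(-0.4) + (2.6)·(2.6) + (-2.4)·(-2.4) + (0.6)·(0.6)) / 4 = 13.2/4 = 3.3
  S[U,V] = ((-0.4)·(-0.2) + (-0.4)·(2.8) + (2.6)·(-4.2) + (-2.4)·(-1.2) + (0.6)·(2.8)) / 4 = -7.4/4 = -1.85
  S[U,W] = ((-0.4)·(0.4) + (-0.4)·(-2.6) + (2.6)·(-0.6) + (-2.4)·(-0.6) + (0.6)·(3.4)) / 4 = 2.8/4 = 0.7
  S[V,V] = ((-0.2)·(-0.2) + (2.8)·(2.8) + (-4.2)·(-4.2) + (-1.2)·(-1.2) + (2.8)·(2.8)) / 4 = 34.8/4 = 8.7
  S[V,W] = ((-0.2)·(0.4) + (2.8)·(-2.6) + (-4.2)·(-0.6) + (-1.2)·(-0.6) + (2.8)·(3.4)) / 4 = 5.4/4 = 1.35
  S[W,W] = ((0.4)·(0.4) + (-2.6)·(-2.6) + (-0.6)·(-0.6) + (-0.6)·(-0.6) + (3.4)·(3.4)) / 4 = 19.2/4 = 4.8

S is symmetric (S[j,i] = S[i,j]). Assembling:

S = [[3.3, -1.85, 0.7],
 [-1.85, 8.7, 1.35],
 [0.7, 1.35, 4.8]]


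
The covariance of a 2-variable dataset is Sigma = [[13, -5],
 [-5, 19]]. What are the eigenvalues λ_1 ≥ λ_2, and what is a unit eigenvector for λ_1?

Step 1 — characteristic polynomial of 2×2 Sigma:
  det(Sigma - λI) = λ² - trace · λ + det = 0.
  trace = 13 + 19 = 32, det = 13·19 - (-5)² = 222.
Step 2 — discriminant:
  Δ = trace² - 4·det = 1024 - 888 = 136.
Step 3 — eigenvalues:
  λ = (trace ± √Δ)/2 = (32 ± 11.6619)/2,
  λ_1 = 21.831,  λ_2 = 10.169.

Step 4 — unit eigenvector for λ_1: solve (Sigma - λ_1 I)v = 0. First row:
  (13 - 21.831)·v_x + (-5)·v_y = 0, i.e. (-8.831)·v_x + (-5)·v_y = 0,
  so v ∝ (b, λ_1 - a) = (-5, 8.831); multiply by -1 so the first entry is positive: u = (5, -8.831).
  ||u|| = √((5)² + (-8.831)²) = √(102.9857) ≈ 10.1482,
  v_1 = u/||u|| ≈ (0.4927, -0.8702) (||v_1|| = 1).

λ_1 = 21.831,  λ_2 = 10.169;  v_1 ≈ (0.4927, -0.8702)


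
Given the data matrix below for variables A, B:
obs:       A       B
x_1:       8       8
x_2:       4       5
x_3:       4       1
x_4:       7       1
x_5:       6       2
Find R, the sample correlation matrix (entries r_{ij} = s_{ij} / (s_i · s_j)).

Step 1 — column means:
  mean(A) = (8 + 4 + 4 + 7 + 6) / 5 = 29/5 = 5.8
  mean(B) = (8 + 5 + 1 + 1 + 2) / 5 = 17/5 = 3.4

Step 2 — sample variances and covariances s[i,j] = (1/(n-1)) · Σ_k (x_{k,i} - mean_i) · (x_{k,j} - mean_j), with n-1 = 4:
  s[A,A] = ((2.2)·(2.2) + (-1.8)·(-1.8) + (-1.8)·(-1.8) + (1.2)·(1.2) + (0.2)·(0.2)) / 4 = 12.8/4 = 3.2
  s[A,B] = ((2.2)·(4.6) + (-1.8)·(1.6) + (-1.8)·(-2.4) + (1.2)·(-2.4) + (0.2)·(-1.4)) / 4 = 8.4/4 = 2.1
  s[B,B] = ((4.6)·(4.6) + (1.6)·(1.6) + (-2.4)·(-2.4) + (-2.4)·(-2.4) + (-1.4)·(-1.4)) / 4 = 37.2/4 = 9.3
  Sample standard deviations s_i = √(s[i,i]):
  s(A) = √(3.2) = 1.7889
  s(B) = √(9.3) = 3.0496

Step 3 — r_{ij} = s_{ij} / (s_i · s_j):
  r[A,A] = 1 (diagonal).
  r[A,B] = 2.1 / (1.7889 · 3.0496) = 2.1 / 5.4553 = 0.3849
  r[B,B] = 1 (diagonal).

R is symmetric with unit diagonal. Assembling:

R = [[1, 0.3849],
 [0.3849, 1]]


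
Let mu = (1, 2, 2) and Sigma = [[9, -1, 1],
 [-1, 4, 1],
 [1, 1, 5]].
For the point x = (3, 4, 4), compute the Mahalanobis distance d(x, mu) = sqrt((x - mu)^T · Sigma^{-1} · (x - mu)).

Step 1 — centre the observation: (x - mu) = (2, 2, 2).

Step 2 — invert Sigma (cofactor / det for 3×3, or solve directly):
  Sigma^{-1} = [[0.1188, 0.0375, -0.0312],
 [0.0375, 0.275, -0.0625],
 [-0.0312, -0.0625, 0.2187]].

Step 3 — form the quadratic (x - mu)^T · Sigma^{-1} · (x - mu):
  Sigma^{-1} · (x - mu) = (0.25, 0.5, 0.25).
  (x - mu)^T · [Sigma^{-1} · (x - mu)] = (2)·(0.25) + (2)·(0.5) + (2)·(0.25) = 2.

Step 4 — take square root: d = √(2) ≈ 1.4142.

d(x, mu) = √(2) ≈ 1.4142


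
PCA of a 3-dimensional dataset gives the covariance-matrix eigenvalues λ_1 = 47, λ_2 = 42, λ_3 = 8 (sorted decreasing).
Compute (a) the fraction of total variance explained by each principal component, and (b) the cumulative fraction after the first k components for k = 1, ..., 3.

Step 1 — total variance = trace(Sigma) = Σ λ_i = 47 + 42 + 8 = 97.

Step 2 — fraction explained by component i = λ_i / Σ λ:
  PC1: 47/97 = 0.4845
  PC2: 42/97 = 0.433
  PC3: 8/97 = 0.0825

Step 3 — cumulative fraction after k components = (λ_1 + ... + λ_k) / Σ λ:
  k = 1: 47/97 = 0.4845
  k = 2: (47 + 42)/97 = 89/97 = 0.9175
  k = 3: (47 + 42 + 8)/97 = 97/97 = 1

Summary (fraction, with percent):

explained: PC1 0.4845 (48.45%), PC2 0.433 (43.3%), PC3 0.0825 (8.25%);  cumulative: 0.4845, 0.9175, 1


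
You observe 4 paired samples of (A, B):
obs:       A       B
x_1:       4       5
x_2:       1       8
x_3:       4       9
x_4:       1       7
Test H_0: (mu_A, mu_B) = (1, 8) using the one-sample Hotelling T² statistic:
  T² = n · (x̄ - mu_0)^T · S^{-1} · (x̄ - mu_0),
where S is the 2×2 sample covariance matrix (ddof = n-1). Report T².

Step 1 — sample mean vector:
  mean(A) = (4 + 1 + 4 + 1) / 4 = 10/4 = 2.5
  mean(B) = (5 + 8 + 9 + 7) / 4 = 29/4 = 7.25
  x̄ = (2.5, 7.25),  deviation x̄ - mu_0 = (2.5, 7.25) - (1, 8) = (1.5, -0.75).

Step 2 — sample covariance matrix, S[i,j] = (1/(n-1)) · Σ_k (x_{k,i} - mean_i) · (x_{k,j} - mean_j), divisor n-1 = 3:
  S[A,A] = ((1.5)·(1.5) + (-1.5)·(-1.5) + (1.5)·(1.5) + (-1.5)·(-1.5)) / 3 = 9/3 = 3
  S[A,B] = ((1.5)·(-2.25) + (-1.5)·(0.75) + (1.5)·(1.75) + (-1.5)·(-0.25)) / 3 = -1.5/3 = -0.5
  S[B,B] = ((-2.25)·(-2.25) + (0.75)·(0.75) + (1.75)·(1.75) + (-0.25)·(-0.25)) / 3 = 8.75/3 = 2.9167
  S = [[3, -0.5],
 [-0.5, 2.9167]].

Step 3 — invert S. det(S) = 3·2.9167 - (-0.5)² = 8.5.
  S^{-1} = (1/det) · [[d, -b], [-b, a]] = [[0.3431, 0.0588],
 [0.0588, 0.3529]].

Step 4 — quadratic form (x̄ - mu_0)^T · S^{-1} · (x̄ - mu_0):
  S^{-1} · (x̄ - mu_0) = (0.4706, -0.1765),
  (x̄ - mu_0)^T · [...] = (1.5)·(0.4706) + (-0.75)·(-0.1765) = 0.8382.

Step 5 — scale by n: T² = 4 · 0.8382 = 3.3529.

T² ≈ 3.3529


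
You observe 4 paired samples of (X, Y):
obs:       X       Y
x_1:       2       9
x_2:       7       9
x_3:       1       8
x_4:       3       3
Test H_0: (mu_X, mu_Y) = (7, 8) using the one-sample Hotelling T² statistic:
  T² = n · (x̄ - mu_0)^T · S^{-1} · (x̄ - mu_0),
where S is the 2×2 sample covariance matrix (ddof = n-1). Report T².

Step 1 — sample mean vector:
  mean(X) = (2 + 7 + 1 + 3) / 4 = 13/4 = 3.25
  mean(Y) = (9 + 9 + 8 + 3) / 4 = 29/4 = 7.25
  x̄ = (3.25, 7.25),  deviation x̄ - mu_0 = (3.25, 7.25) - (7, 8) = (-3.75, -0.75).

Step 2 — sample covariance matrix, S[i,j] = (1/(n-1)) · Σ_k (x_{k,i} - mean_i) · (x_{k,j} - mean_j), divisor n-1 = 3:
  S[X,X] = ((-1.25)·(-1.25) + (3.75)·(3.75) + (-2.25)·(-2.25) + (-0.25)·(-0.25)) / 3 = 20.75/3 = 6.9167
  S[X,Y] = ((-1.25)·(1.75) + (3.75)·(1.75) + (-2.25)·(0.75) + (-0.25)·(-4.25)) / 3 = 3.75/3 = 1.25
  S[Y,Y] = ((1.75)·(1.75) + (1.75)·(1.75) + (0.75)·(0.75) + (-4.25)·(-4.25)) / 3 = 24.75/3 = 8.25
  S = [[6.9167, 1.25],
 [1.25, 8.25]].

Step 3 — invert S. det(S) = 6.9167·8.25 - (1.25)² = 55.5.
  S^{-1} = (1/det) · [[d, -b], [-b, a]] = [[0.1486, -0.0225],
 [-0.0225, 0.1246]].

Step 4 — quadratic form (x̄ - mu_0)^T · S^{-1} · (x̄ - mu_0):
  S^{-1} · (x̄ - mu_0) = (-0.5405, -0.009),
  (x̄ - mu_0)^T · [...] = (-3.75)·(-0.5405) + (-0.75)·(-0.009) = 2.0338.

Step 5 — scale by n: T² = 4 · 2.0338 = 8.1351.

T² ≈ 8.1351


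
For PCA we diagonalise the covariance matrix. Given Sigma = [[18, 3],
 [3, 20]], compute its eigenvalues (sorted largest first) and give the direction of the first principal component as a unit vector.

Step 1 — characteristic polynomial of 2×2 Sigma:
  det(Sigma - λI) = λ² - trace · λ + det = 0.
  trace = 18 + 20 = 38, det = 18·20 - (3)² = 351.
Step 2 — discriminant:
  Δ = trace² - 4·det = 1444 - 1404 = 40.
Step 3 — eigenvalues:
  λ = (trace ± √Δ)/2 = (38 ± 6.3246)/2,
  λ_1 = 22.1623,  λ_2 = 15.8377.

Step 4 — unit eigenvector for λ_1: solve (Sigma - λ_1 I)v = 0. First row:
  (18 - 22.1623)·v_x + (3)·v_y = 0, i.e. (-4.1623)·v_x + (3)·v_y = 0,
  so v ∝ (b, λ_1 - a) = (3, 4.1623) = u.
  ||u|| = √((3)² + (4.1623)²) = √(26.3246) ≈ 5.1307,
  v_1 = u/||u|| ≈ (0.5847, 0.8112) (||v_1|| = 1).

λ_1 = 22.1623,  λ_2 = 15.8377;  v_1 ≈ (0.5847, 0.8112)


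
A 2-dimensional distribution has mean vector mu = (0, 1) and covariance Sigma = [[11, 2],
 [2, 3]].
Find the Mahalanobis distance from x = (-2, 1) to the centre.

Step 1 — centre the observation: (x - mu) = (-2, 0).

Step 2 — invert Sigma. det(Sigma) = 11·3 - (2)² = 29.
  Sigma^{-1} = (1/det) · [[d, -b], [-b, a]] = [[0.1034, -0.069],
 [-0.069, 0.3793]].

Step 3 — form the quadratic (x - mu)^T · Sigma^{-1} · (x - mu):
  Sigma^{-1} · (x - mu) = (-0.2069, 0.1379).
  (x - mu)^T · [Sigma^{-1} · (x - mu)] = (-2)·(-0.2069) + (0)·(0.1379) = 0.4138.

Step 4 — take square root: d = √(0.4138) ≈ 0.6433.

d(x, mu) = √(0.4138) ≈ 0.6433


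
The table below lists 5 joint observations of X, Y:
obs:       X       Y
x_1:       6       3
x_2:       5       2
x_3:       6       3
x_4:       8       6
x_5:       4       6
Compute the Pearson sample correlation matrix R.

Step 1 — column means:
  mean(X) = (6 + 5 + 6 + 8 + 4) / 5 = 29/5 = 5.8
  mean(Y) = (3 + 2 + 3 + 6 + 6) / 5 = 20/5 = 4

Step 2 — sample variances and covariances s[i,j] = (1/(n-1)) · Σ_k (x_{k,i} - mean_i) · (x_{k,j} - mean_j), with n-1 = 4:
  s[X,X] = ((0.2)·(0.2) + (-0.8)·(-0.8) + (0.2)·(0.2) + (2.2)·(2.2) + (-1.8)·(-1.8)) / 4 = 8.8/4 = 2.2
  s[X,Y] = ((0.2)·(-1) + (-0.8)·(-2) + (0.2)·(-1) + (2.2)·(2) + (-1.8)·(2)) / 4 = 2/4 = 0.5
  s[Y,Y] = ((-1)·(-1) + (-2)·(-2) + (-1)·(-1) + (2)·(2) + (2)·(2)) / 4 = 14/4 = 3.5
  Sample standard deviations s_i = √(s[i,i]):
  s(X) = √(2.2) = 1.4832
  s(Y) = √(3.5) = 1.8708

Step 3 — r_{ij} = s_{ij} / (s_i · s_j):
  r[X,X] = 1 (diagonal).
  r[X,Y] = 0.5 / (1.4832 · 1.8708) = 0.5 / 2.7749 = 0.1802
  r[Y,Y] = 1 (diagonal).

R is symmetric with unit diagonal. Assembling:

R = [[1, 0.1802],
 [0.1802, 1]]


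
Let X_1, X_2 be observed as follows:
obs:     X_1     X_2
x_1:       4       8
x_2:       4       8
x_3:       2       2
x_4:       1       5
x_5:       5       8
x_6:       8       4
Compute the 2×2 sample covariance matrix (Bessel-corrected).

Step 1 — column means:
  mean(X_1) = (4 + 4 + 2 + 1 + 5 + 8) / 6 = 24/6 = 4
  mean(X_2) = (8 + 8 + 2 + 5 + 8 + 4) / 6 = 35/6 = 5.8333

Step 2 — sample covariance S[i,j] = (1/(n-1)) · Σ_k (x_{k,i} - mean_i) · (x_{k,j} - mean_j), with n-1 = 5.
  S[X_1,X_1] = ((0)·(0) + (0)·(0) + (-2)·(-2) + (-3)·(-3) + (1)·(1) + (4)·(4)) / 5 = 30/5 = 6
  S[X_1,X_2] = ((0)·(2.1667) + (0)·(2.1667) + (-2)·(-3.8333) + (-3)·(-0.8333) + (1)·(2.1667) + (4)·(-1.8333)) / 5 = 5/5 = 1
  S[X_2,X_2] = ((2.1667)·(2.1667) + (2.1667)·(2.1667) + (-3.8333)·(-3.8333) + (-0.8333)·(-0.8333) + (2.1667)·(2.1667) + (-1.8333)·(-1.8333)) / 5 = 32.8333/5 = 6.5667

S is symmetric (S[j,i] = S[i,j]). Assembling:

S = [[6, 1],
 [1, 6.5667]]


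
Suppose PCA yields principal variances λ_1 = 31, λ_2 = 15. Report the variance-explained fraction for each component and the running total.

Step 1 — total variance = trace(Sigma) = Σ λ_i = 31 + 15 = 46.

Step 2 — fraction explained by component i = λ_i / Σ λ:
  PC1: 31/46 = 0.6739
  PC2: 15/46 = 0.3261

Step 3 — cumulative fraction after k components = (λ_1 + ... + λ_k) / Σ λ:
  k = 1: 31/46 = 0.6739
  k = 2: (31 + 15)/46 = 46/46 = 1

Summary (fraction, with percent):

explained: PC1 0.6739 (67.39%), PC2 0.3261 (32.61%);  cumulative: 0.6739, 1


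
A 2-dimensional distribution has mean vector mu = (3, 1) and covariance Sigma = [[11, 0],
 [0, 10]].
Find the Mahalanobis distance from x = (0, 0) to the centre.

Step 1 — centre the observation: (x - mu) = (-3, -1).

Step 2 — invert Sigma. det(Sigma) = 11·10 - (0)² = 110.
  Sigma^{-1} = (1/det) · [[d, -b], [-b, a]] = [[0.0909, 0],
 [0, 0.1]].

Step 3 — form the quadratic (x - mu)^T · Sigma^{-1} · (x - mu):
  Sigma^{-1} · (x - mu) = (-0.2727, -0.1).
  (x - mu)^T · [Sigma^{-1} · (x - mu)] = (-3)·(-0.2727) + (-1)·(-0.1) = 0.9182.

Step 4 — take square root: d = √(0.9182) ≈ 0.9582.

d(x, mu) = √(0.9182) ≈ 0.9582


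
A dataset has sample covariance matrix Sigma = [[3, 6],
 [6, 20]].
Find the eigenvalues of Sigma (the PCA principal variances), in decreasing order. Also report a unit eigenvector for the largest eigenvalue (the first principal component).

Step 1 — characteristic polynomial of 2×2 Sigma:
  det(Sigma - λI) = λ² - trace · λ + det = 0.
  trace = 3 + 20 = 23, det = 3·20 - (6)² = 24.
Step 2 — discriminant:
  Δ = trace² - 4·det = 529 - 96 = 433.
Step 3 — eigenvalues:
  λ = (trace ± √Δ)/2 = (23 ± 20.8087)/2,
  λ_1 = 21.9043,  λ_2 = 1.0957.

Step 4 — unit eigenvector for λ_1: solve (Sigma - λ_1 I)v = 0. First row:
  (3 - 21.9043)·v_x + (6)·v_y = 0, i.e. (-18.9043)·v_x + (6)·v_y = 0,
  so v ∝ (b, λ_1 - a) = (6, 18.9043) = u.
  ||u|| = √((6)² + (18.9043)²) = √(393.3735) ≈ 19.8336,
  v_1 = u/||u|| ≈ (0.3025, 0.9531) (||v_1|| = 1).

λ_1 = 21.9043,  λ_2 = 1.0957;  v_1 ≈ (0.3025, 0.9531)
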